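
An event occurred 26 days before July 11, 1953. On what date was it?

−11 → Jun 30, 1953 (end of Jun, 30 days; 15 left).
−15 → Jun 15, 1953.

June 15, 1953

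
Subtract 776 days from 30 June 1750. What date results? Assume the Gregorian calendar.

May 15, 1748

−365 (one year) → Jun 30, 1749 (411 left).
−365 (one year) → Jun 30, 1748 (46 left).
−30 → May 31, 1748 (end of May, 31 days; 16 left).
−16 → May 15, 1748.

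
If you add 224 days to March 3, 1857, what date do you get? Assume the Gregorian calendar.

Mar has 31 days: +29 → Apr 1, 1857 (195 left).
Apr has 30 days: +30 → May 1, 1857 (165 left).
May has 31 days: +31 → Jun 1, 1857 (134 left).
Jun has 30 days: +30 → Jul 1, 1857 (104 left).
Jul has 31 days: +31 → Aug 1, 1857 (73 left).
Aug has 31 days: +31 → Sep 1, 1857 (42 left).
Sep has 30 days: +30 → Oct 1, 1857 (12 left).
+12 → Oct 13, 1857.

October 13, 1857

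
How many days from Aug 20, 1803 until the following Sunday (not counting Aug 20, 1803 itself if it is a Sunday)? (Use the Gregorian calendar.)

Aug 20, 1803 is a Saturday.
From Saturday to the next Sunday is 1 day.

1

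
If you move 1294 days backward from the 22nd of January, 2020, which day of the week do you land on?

Jan 22, 2020 is a Wednesday.
1294 mod 7 = 6, so 1294 days before a Wednesday is Wednesday − 6 = Thursday.

Thursday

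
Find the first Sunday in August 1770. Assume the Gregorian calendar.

August 1, 1770 is a Wednesday.
The first Sunday is therefore August 5 (4 days later).

August 5, 1770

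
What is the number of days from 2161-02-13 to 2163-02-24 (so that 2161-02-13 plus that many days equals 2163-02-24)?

Feb 13, 2161 → Feb 13, 2162: 365 days.
Feb 13, 2162 → Mar 13, 2162: 28 days (February has 28).
Mar 13, 2162 → Apr 13, 2162: 31 days (March has 31).
Apr 13, 2162 → May 13, 2162: 30 days (April has 30).
May 13, 2162 → Jun 13, 2162: 31 days (May has 31).
Jun 13, 2162 → Jul 13, 2162: 30 days (June has 30).
Jul 13, 2162 → Aug 13, 2162: 31 days (July has 31).
Aug 13, 2162 → Sep 13, 2162: 31 days (August has 31).
Sep 13, 2162 → Oct 13, 2162: 30 days (September has 30).
Oct 13, 2162 → Nov 13, 2162: 31 days (October has 31).
Nov 13, 2162 → Dec 13, 2162: 30 days (November has 30).
Dec 13, 2162 → Jan 13, 2163: 31 days (December has 31).
Jan 13, 2163 → Feb 13, 2163: 31 days (January has 31).
Feb 13, 2163 → Feb 24, 2163: 11 days.
Total: 741 days.

741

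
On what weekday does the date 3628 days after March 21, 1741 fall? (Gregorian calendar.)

Mar 21, 1741 is a Tuesday.
3628 mod 7 = 2, so 3628 days after a Tuesday is Tuesday + 2 = Thursday.

Thursday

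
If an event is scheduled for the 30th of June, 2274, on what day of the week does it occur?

Tuesday

Doomsday rule: the anchor day for the 2200s is Friday. For year 74: 74÷12 = 6 r 2, and 2÷4 = 0, so 6+2+0 = 8.
Friday + 8 ≡ Saturday — that's 2274's doomsday.
In June the doomsday date is Jun 6.
Jun 30 is 24 days after Jun 6; 24 mod 7 = 3, so Saturday + 3 = Tuesday.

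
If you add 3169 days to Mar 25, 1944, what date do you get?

November 27, 1952

+365 (one year) → Mar 25, 1945 (2804 left).
+365 (one year) → Mar 25, 1946 (2439 left).
+365 (one year) → Mar 25, 1947 (2074 left).
+366 (one year; includes Feb 29, 1948) → Mar 25, 1948 (1708 left).
+365 (one year) → Mar 25, 1949 (1343 left).
+365 (one year) → Mar 25, 1950 (978 left).
+365 (one year) → Mar 25, 1951 (613 left).
+366 (one year; includes Feb 29, 1952) → Mar 25, 1952 (247 left).
Mar has 31 days: +7 → Apr 1, 1952 (240 left).
Apr has 30 days: +30 → May 1, 1952 (210 left).
May has 31 days: +31 → Jun 1, 1952 (179 left).
Jun has 30 days: +30 → Jul 1, 1952 (149 left).
Jul has 31 days: +31 → Aug 1, 1952 (118 left).
Aug has 31 days: +31 → Sep 1, 1952 (87 left).
Sep has 30 days: +30 → Oct 1, 1952 (57 left).
Oct has 31 days: +31 → Nov 1, 1952 (26 left).
+26 → Nov 27, 1952.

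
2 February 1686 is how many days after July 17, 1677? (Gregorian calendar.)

Jul 17, 1677 → Jul 17, 1678: 365 days.
Jul 17, 1678 → Jul 17, 1679: 365 days.
Jul 17, 1679 → Jul 17, 1680: 366 days (Feb 29, 1680 is in that span).
Jul 17, 1680 → Jul 17, 1681: 365 days.
Jul 17, 1681 → Jul 17, 1682: 365 days.
Jul 17, 1682 → Jul 17, 1683: 365 days.
Jul 17, 1683 → Jul 17, 1684: 366 days (Feb 29, 1684 is in that span).
Jul 17, 1684 → Jul 17, 1685: 365 days.
Jul 17, 1685 → Aug 17, 1685: 31 days (July has 31).
Aug 17, 1685 → Sep 17, 1685: 31 days (August has 31).
Sep 17, 1685 → Oct 17, 1685: 30 days (September has 30).
Oct 17, 1685 → Nov 17, 1685: 31 days (October has 31).
Nov 17, 1685 → Dec 17, 1685: 30 days (November has 30).
Dec 17, 1685 → Jan 17, 1686: 31 days (December has 31).
Jan 17, 1686 → Feb 2, 1686: 16 days.
Total: 3122 days.

3122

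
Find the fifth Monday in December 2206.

December 1, 2206 is a Monday.
The first Monday is therefore December 1 (same day).
The fifth Monday is 1 + 4×7 = December 29.

December 29, 2206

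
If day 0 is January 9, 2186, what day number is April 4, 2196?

3738

Jan 9, 2186 → Jan 9, 2187: 365 days.
Jan 9, 2187 → Jan 9, 2188: 365 days.
Jan 9, 2188 → Jan 9, 2189: 366 days (Feb 29, 2188 is in that span).
Jan 9, 2189 → Jan 9, 2190: 365 days.
Jan 9, 2190 → Jan 9, 2191: 365 days.
Jan 9, 2191 → Jan 9, 2192: 365 days.
Jan 9, 2192 → Jan 9, 2193: 366 days (Feb 29, 2192 is in that span).
Jan 9, 2193 → Jan 9, 2194: 365 days.
Jan 9, 2194 → Jan 9, 2195: 365 days.
Jan 9, 2195 → Jan 9, 2196: 365 days.
Jan 9, 2196 → Feb 9, 2196: 31 days (January has 31).
Feb 9, 2196 → Mar 9, 2196: 29 days (February has 29).
Mar 9, 2196 → Apr 4, 2196: 26 days.
Total: 3738 days.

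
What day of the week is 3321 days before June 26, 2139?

Tuesday

Jun 26, 2139 is a Friday.
3321 mod 7 = 3, so 3321 days before a Friday is Friday − 3 = Tuesday.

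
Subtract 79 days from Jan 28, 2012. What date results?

November 10, 2011

−28 → Dec 31, 2011 (end of Dec, 31 days; 51 left).
−31 → Nov 30, 2011 (end of Nov, 30 days; 20 left).
−20 → Nov 10, 2011.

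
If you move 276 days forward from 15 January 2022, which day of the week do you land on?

First find the weekday of Jan 15, 2022. Doomsday rule: the anchor day for the 2000s is Tuesday. For year 22: 22÷12 = 1 r 10, and 10÷4 = 2, so 1+10+2 = 13.
Tuesday + 13 ≡ Monday — that's 2022's doomsday.
In January the doomsday date is Jan 3 (2022 is not a leap year).
Jan 15 is 12 days after Jan 3; 12 mod 7 = 5, so Monday + 5 = Saturday.
276 mod 7 = 3, so 276 days after a Saturday is Saturday + 3 = Tuesday.

Tuesday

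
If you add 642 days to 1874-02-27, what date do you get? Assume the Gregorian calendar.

December 1, 1875

+365 (one year) → Feb 27, 1875 (277 left).
Feb has 28 days: +2 → Mar 1, 1875 (275 left).
Mar has 31 days: +31 → Apr 1, 1875 (244 left).
Apr has 30 days: +30 → May 1, 1875 (214 left).
May has 31 days: +31 → Jun 1, 1875 (183 left).
Jun has 30 days: +30 → Jul 1, 1875 (153 left).
Jul has 31 days: +31 → Aug 1, 1875 (122 left).
Aug has 31 days: +31 → Sep 1, 1875 (91 left).
Sep has 30 days: +30 → Oct 1, 1875 (61 left).
Oct has 31 days: +31 → Nov 1, 1875 (30 left).
Nov has 30 days: +30 → Dec 1, 1875 (0 left).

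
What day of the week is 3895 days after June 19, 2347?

Jun 19, 2347 is a Thursday.
3895 mod 7 = 3, so 3895 days after a Thursday is Thursday + 3 = Sunday.

Sunday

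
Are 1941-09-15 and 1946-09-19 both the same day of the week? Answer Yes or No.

From Sep 15, 1941 to Sep 19, 1946 is 1830 days.
1830 mod 7 = 3, so they are different weekdays.
(Sep 15, 1941 is a Monday; Sep 19, 1946 is a Thursday.)

No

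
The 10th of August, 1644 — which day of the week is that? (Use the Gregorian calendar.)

Wednesday

Doomsday rule: the anchor day for the 1600s is Tuesday. For year 44: 44÷12 = 3 r 8, and 8÷4 = 2, so 3+8+2 = 13.
Tuesday + 13 ≡ Monday — that's 1644's doomsday.
In August the doomsday date is Aug 8.
Aug 10 is 2 days after Aug 8; 2 mod 7 = 2, so Monday + 2 = Wednesday.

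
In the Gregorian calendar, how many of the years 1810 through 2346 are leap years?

130

Multiples of 4 in [1810,2346]: 134.
Of those, multiples of 100: 5 (not leap unless ÷400).
Multiples of 400: 1.
Leap years = 134 − 5 + 1 = 130.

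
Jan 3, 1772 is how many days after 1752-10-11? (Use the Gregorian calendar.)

Oct 11, 1752 → Oct 11, 1753: 365 days.
Oct 11, 1753 → Oct 11, 1754: 365 days.
Oct 11, 1754 → Oct 11, 1755: 365 days.
Oct 11, 1755 → Oct 11, 1756: 366 days (Feb 29, 1756 is in that span).
Oct 11, 1756 → Oct 11, 1757: 365 days.
Oct 11, 1757 → Oct 11, 1758: 365 days.
Oct 11, 1758 → Oct 11, 1759: 365 days.
Oct 11, 1759 → Oct 11, 1760: 366 days (Feb 29, 1760 is in that span).
Oct 11, 1760 → Oct 11, 1761: 365 days.
Oct 11, 1761 → Oct 11, 1762: 365 days.
Oct 11, 1762 → Oct 11, 1763: 365 days.
Oct 11, 1763 → Oct 11, 1764: 366 days (Feb 29, 1764 is in that span).
Oct 11, 1764 → Oct 11, 1765: 365 days.
Oct 11, 1765 → Oct 11, 1766: 365 days.
Oct 11, 1766 → Oct 11, 1767: 365 days.
Oct 11, 1767 → Oct 11, 1768: 366 days (Feb 29, 1768 is in that span).
Oct 11, 1768 → Oct 11, 1769: 365 days.
Oct 11, 1769 → Oct 11, 1770: 365 days.
Oct 11, 1770 → Oct 11, 1771: 365 days.
Oct 11, 1771 → Nov 11, 1771: 31 days (October has 31).
Nov 11, 1771 → Dec 11, 1771: 30 days (November has 30).
Dec 11, 1771 → Jan 3, 1772: 23 days.
Total: 7023 days.

7023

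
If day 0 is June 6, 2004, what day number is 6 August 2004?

61

Jun 6, 2004 → Jul 6, 2004: 30 days (June has 30).
Jul 6, 2004 → Aug 6, 2004: 31 days.
Total: 61 days.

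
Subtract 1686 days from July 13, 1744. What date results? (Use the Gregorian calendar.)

−366 (one year; includes Feb 29, 1744) → Jul 13, 1743 (1320 left).
−365 (one year) → Jul 13, 1742 (955 left).
−365 (one year) → Jul 13, 1741 (590 left).
−365 (one year) → Jul 13, 1740 (225 left).
−13 → Jun 30, 1740 (end of Jun, 30 days; 212 left).
−30 → May 31, 1740 (end of May, 31 days; 182 left).
−31 → Apr 30, 1740 (end of Apr, 30 days; 151 left).
−30 → Mar 31, 1740 (end of Mar, 31 days; 121 left).
−31 → Feb 29, 1740 (end of Feb, 29 days; 90 left).
−29 → Jan 31, 1740 (end of Jan, 31 days; 61 left).
−31 → Dec 31, 1739 (end of Dec, 31 days; 30 left).
−30 → Dec 1, 1739.

December 1, 1739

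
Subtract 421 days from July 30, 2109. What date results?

−365 (one year) → Jul 30, 2108 (56 left).
−30 → Jun 30, 2108 (end of Jun, 30 days; 26 left).
−26 → Jun 4, 2108.

June 4, 2108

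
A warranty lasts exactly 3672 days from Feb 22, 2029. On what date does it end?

March 14, 2039

+365 (one year) → Feb 22, 2030 (3307 left).
+365 (one year) → Feb 22, 2031 (2942 left).
+365 (one year) → Feb 22, 2032 (2577 left).
+366 (one year; includes Feb 29, 2032) → Feb 22, 2033 (2211 left).
+365 (one year) → Feb 22, 2034 (1846 left).
+365 (one year) → Feb 22, 2035 (1481 left).
+365 (one year) → Feb 22, 2036 (1116 left).
+366 (one year; includes Feb 29, 2036) → Feb 22, 2037 (750 left).
+365 (one year) → Feb 22, 2038 (385 left).
Feb has 28 days: +7 → Mar 1, 2038 (378 left).
Mar has 31 days: +31 → Apr 1, 2038 (347 left).
Apr has 30 days: +30 → May 1, 2038 (317 left).
May has 31 days: +31 → Jun 1, 2038 (286 left).
Jun has 30 days: +30 → Jul 1, 2038 (256 left).
Jul has 31 days: +31 → Aug 1, 2038 (225 left).
Aug has 31 days: +31 → Sep 1, 2038 (194 left).
Sep has 30 days: +30 → Oct 1, 2038 (164 left).
Oct has 31 days: +31 → Nov 1, 2038 (133 left).
Nov has 30 days: +30 → Dec 1, 2038 (103 left).
Dec has 31 days: +31 → Jan 1, 2039 (72 left).
Jan has 31 days: +31 → Feb 1, 2039 (41 left).
Feb has 28 days: +28 → Mar 1, 2039 (13 left).
+13 → Mar 14, 2039.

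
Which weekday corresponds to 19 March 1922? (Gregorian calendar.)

Sunday

Doomsday rule: the anchor day for the 1900s is Wednesday. For year 22: 22÷12 = 1 r 10, and 10÷4 = 2, so 1+10+2 = 13.
Wednesday + 13 ≡ Tuesday — that's 1922's doomsday.
In March the doomsday date is Mar 14.
Mar 19 is 5 days after Mar 14; 5 mod 7 = 5, so Tuesday + 5 = Sunday.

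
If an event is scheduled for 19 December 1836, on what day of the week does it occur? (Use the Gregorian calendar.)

Monday

Doomsday rule: the anchor day for the 1800s is Friday. For year 36: 36÷12 = 3 r 0, and 0÷4 = 0, so 3+0+0 = 3.
Friday + 3 ≡ Monday — that's 1836's doomsday.
In December the doomsday date is Dec 12.
Dec 19 is 7 days after Dec 12; 7 mod 7 = 0, so Monday + 0 = Monday.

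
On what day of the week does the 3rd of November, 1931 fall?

Doomsday rule: the anchor day for the 1900s is Wednesday. For year 31: 31÷12 = 2 r 7, and 7÷4 = 1, so 2+7+1 = 10.
Wednesday + 10 ≡ Saturday — that's 1931's doomsday.
In November the doomsday date is Nov 7.
Nov 3 is 4 days before Nov 7; 4 mod 7 = 4, so Saturday − 4 = Tuesday.

Tuesday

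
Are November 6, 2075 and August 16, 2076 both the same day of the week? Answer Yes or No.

From Nov 6, 2075 to Aug 16, 2076 is 284 days.
284 mod 7 = 4, so they are different weekdays.
(Nov 6, 2075 is a Wednesday; Aug 16, 2076 is a Sunday.)

No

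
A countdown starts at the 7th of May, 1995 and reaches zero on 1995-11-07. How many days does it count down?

May 7, 1995 → Jun 7, 1995: 31 days (May has 31).
Jun 7, 1995 → Jul 7, 1995: 30 days (June has 30).
Jul 7, 1995 → Aug 7, 1995: 31 days (July has 31).
Aug 7, 1995 → Sep 7, 1995: 31 days (August has 31).
Sep 7, 1995 → Oct 7, 1995: 30 days (September has 30).
Oct 7, 1995 → Nov 7, 1995: 31 days.
Total: 184 days.

184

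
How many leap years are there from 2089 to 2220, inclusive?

Multiples of 4 in [2089,2220]: 33.
Of those, multiples of 100: 2 (not leap unless ÷400).
Multiples of 400: 0.
Leap years = 33 − 2 + 0 = 31.

31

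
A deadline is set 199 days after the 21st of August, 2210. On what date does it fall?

Aug has 31 days: +11 → Sep 1, 2210 (188 left).
Sep has 30 days: +30 → Oct 1, 2210 (158 left).
Oct has 31 days: +31 → Nov 1, 2210 (127 left).
Nov has 30 days: +30 → Dec 1, 2210 (97 left).
Dec has 31 days: +31 → Jan 1, 2211 (66 left).
Jan has 31 days: +31 → Feb 1, 2211 (35 left).
Feb has 28 days: +28 → Mar 1, 2211 (7 left).
+7 → Mar 8, 2211.

March 8, 2211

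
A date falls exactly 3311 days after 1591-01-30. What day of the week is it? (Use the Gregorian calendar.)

Jan 30, 1591 is a Wednesday.
3311 mod 7 = 0, so 3311 days after a Wednesday is Wednesday + 0 = Wednesday.

Wednesday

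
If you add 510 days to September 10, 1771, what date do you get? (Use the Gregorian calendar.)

February 1, 1773

+366 (one year; includes Feb 29, 1772) → Sep 10, 1772 (144 left).
Sep has 30 days: +21 → Oct 1, 1772 (123 left).
Oct has 31 days: +31 → Nov 1, 1772 (92 left).
Nov has 30 days: +30 → Dec 1, 1772 (62 left).
Dec has 31 days: +31 → Jan 1, 1773 (31 left).
Jan has 31 days: +31 → Feb 1, 1773 (0 left).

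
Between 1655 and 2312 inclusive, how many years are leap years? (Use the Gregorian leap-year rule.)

159

Multiples of 4 in [1655,2312]: 165.
Of those, multiples of 100: 7 (not leap unless ÷400).
Multiples of 400: 1.
Leap years = 165 − 7 + 1 = 159.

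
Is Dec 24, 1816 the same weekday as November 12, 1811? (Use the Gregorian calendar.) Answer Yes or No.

From Nov 12, 1811 to Dec 24, 1816 is 1869 days.
1869 mod 7 = 0, so they are the same weekday.
(Nov 12, 1811 is a Tuesday; Dec 24, 1816 is a Tuesday.)

Yes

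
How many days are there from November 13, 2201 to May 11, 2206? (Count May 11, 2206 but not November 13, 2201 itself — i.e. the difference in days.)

Nov 13, 2201 → Nov 13, 2202: 365 days.
Nov 13, 2202 → Nov 13, 2203: 365 days.
Nov 13, 2203 → Nov 13, 2204: 366 days (Feb 29, 2204 is in that span).
Nov 13, 2204 → Nov 13, 2205: 365 days.
Nov 13, 2205 → Dec 13, 2205: 30 days (November has 30).
Dec 13, 2205 → Jan 13, 2206: 31 days (December has 31).
Jan 13, 2206 → Feb 13, 2206: 31 days (January has 31).
Feb 13, 2206 → Mar 13, 2206: 28 days (February has 28).
Mar 13, 2206 → Apr 13, 2206: 31 days (March has 31).
Apr 13, 2206 → May 11, 2206: 28 days.
Total: 1640 days.

1640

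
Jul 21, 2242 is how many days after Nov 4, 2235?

Nov 4, 2235 → Nov 4, 2236: 366 days (Feb 29, 2236 is in that span).
Nov 4, 2236 → Nov 4, 2237: 365 days.
Nov 4, 2237 → Nov 4, 2238: 365 days.
Nov 4, 2238 → Nov 4, 2239: 365 days.
Nov 4, 2239 → Nov 4, 2240: 366 days (Feb 29, 2240 is in that span).
Nov 4, 2240 → Nov 4, 2241: 365 days.
Nov 4, 2241 → Dec 4, 2241: 30 days (November has 30).
Dec 4, 2241 → Jan 4, 2242: 31 days (December has 31).
Jan 4, 2242 → Feb 4, 2242: 31 days (January has 31).
Feb 4, 2242 → Mar 4, 2242: 28 days (February has 28).
Mar 4, 2242 → Apr 4, 2242: 31 days (March has 31).
Apr 4, 2242 → May 4, 2242: 30 days (April has 30).
May 4, 2242 → Jun 4, 2242: 31 days (May has 31).
Jun 4, 2242 → Jul 4, 2242: 30 days (June has 30).
Jul 4, 2242 → Jul 21, 2242: 17 days.
Total: 2451 days.

2451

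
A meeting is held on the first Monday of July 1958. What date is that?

July 1, 1958 is a Tuesday.
The first Monday is therefore July 7 (6 days later).

July 7, 1958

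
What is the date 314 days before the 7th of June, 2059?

−7 → May 31, 2059 (end of May, 31 days; 307 left).
−31 → Apr 30, 2059 (end of Apr, 30 days; 276 left).
−30 → Mar 31, 2059 (end of Mar, 31 days; 246 left).
−31 → Feb 28, 2059 (end of Feb, 28 days; 215 left).
−28 → Jan 31, 2059 (end of Jan, 31 days; 187 left).
−31 → Dec 31, 2058 (end of Dec, 31 days; 156 left).
−31 → Nov 30, 2058 (end of Nov, 30 days; 125 left).
−30 → Oct 31, 2058 (end of Oct, 31 days; 95 left).
−31 → Sep 30, 2058 (end of Sep, 30 days; 64 left).
−30 → Aug 31, 2058 (end of Aug, 31 days; 34 left).
−31 → Jul 31, 2058 (end of Jul, 31 days; 3 left).
−3 → Jul 28, 2058.

July 28, 2058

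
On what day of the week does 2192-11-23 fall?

Friday

January 1, 2192 is a Sunday.
Jan 1, 2192 → Feb 1, 2192: 31 days (January has 31).
Feb 1, 2192 → Mar 1, 2192: 29 days (February has 29).
Mar 1, 2192 → Apr 1, 2192: 31 days (March has 31).
Apr 1, 2192 → May 1, 2192: 30 days (April has 30).
May 1, 2192 → Jun 1, 2192: 31 days (May has 31).
Jun 1, 2192 → Jul 1, 2192: 30 days (June has 30).
Jul 1, 2192 → Aug 1, 2192: 31 days (July has 31).
Aug 1, 2192 → Sep 1, 2192: 31 days (August has 31).
Sep 1, 2192 → Oct 1, 2192: 30 days (September has 30).
Oct 1, 2192 → Nov 1, 2192: 31 days (October has 31).
Nov 1, 2192 → Nov 23, 2192: 22 days.
Total: 327 days.
327 mod 7 = 5, so Sunday + 5 = Friday.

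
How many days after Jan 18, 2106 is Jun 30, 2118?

4546

Jan 18, 2106 → Jan 18, 2107: 365 days.
Jan 18, 2107 → Jan 18, 2108: 365 days.
Jan 18, 2108 → Jan 18, 2109: 366 days (Feb 29, 2108 is in that span).
Jan 18, 2109 → Jan 18, 2110: 365 days.
Jan 18, 2110 → Jan 18, 2111: 365 days.
Jan 18, 2111 → Jan 18, 2112: 365 days.
Jan 18, 2112 → Jan 18, 2113: 366 days (Feb 29, 2112 is in that span).
Jan 18, 2113 → Jan 18, 2114: 365 days.
Jan 18, 2114 → Jan 18, 2115: 365 days.
Jan 18, 2115 → Jan 18, 2116: 365 days.
Jan 18, 2116 → Jan 18, 2117: 366 days (Feb 29, 2116 is in that span).
Jan 18, 2117 → Jan 18, 2118: 365 days.
Jan 18, 2118 → Feb 18, 2118: 31 days (January has 31).
Feb 18, 2118 → Mar 18, 2118: 28 days (February has 28).
Mar 18, 2118 → Apr 18, 2118: 31 days (March has 31).
Apr 18, 2118 → May 18, 2118: 30 days (April has 30).
May 18, 2118 → Jun 18, 2118: 31 days (May has 31).
Jun 18, 2118 → Jun 30, 2118: 12 days.
Total: 4546 days.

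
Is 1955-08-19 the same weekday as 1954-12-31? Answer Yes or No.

From Dec 31, 1954 to Aug 19, 1955 is 231 days.
231 mod 7 = 0, so they are the same weekday.
(Dec 31, 1954 is a Friday; Aug 19, 1955 is a Friday.)

Yes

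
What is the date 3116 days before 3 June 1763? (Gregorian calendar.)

November 21, 1754

−365 (one year) → Jun 3, 1762 (2751 left).
−365 (one year) → Jun 3, 1761 (2386 left).
−365 (one year) → Jun 3, 1760 (2021 left).
−366 (one year; includes Feb 29, 1760) → Jun 3, 1759 (1655 left).
−365 (one year) → Jun 3, 1758 (1290 left).
−365 (one year) → Jun 3, 1757 (925 left).
−365 (one year) → Jun 3, 1756 (560 left).
−366 (one year; includes Feb 29, 1756) → Jun 3, 1755 (194 left).
−3 → May 31, 1755 (end of May, 31 days; 191 left).
−31 → Apr 30, 1755 (end of Apr, 30 days; 160 left).
−30 → Mar 31, 1755 (end of Mar, 31 days; 130 left).
−31 → Feb 28, 1755 (end of Feb, 28 days; 99 left).
−28 → Jan 31, 1755 (end of Jan, 31 days; 71 left).
−31 → Dec 31, 1754 (end of Dec, 31 days; 40 left).
−31 → Nov 30, 1754 (end of Nov, 30 days; 9 left).
−9 → Nov 21, 1754.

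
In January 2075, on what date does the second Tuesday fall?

January 8, 2075

January 1, 2075 is a Tuesday.
The first Tuesday is therefore January 1 (same day).
The second Tuesday is 1 + 1×7 = January 8.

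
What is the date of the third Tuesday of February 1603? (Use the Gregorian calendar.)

February 18, 1603

February 1, 1603 is a Saturday.
The first Tuesday is therefore February 4 (3 days later).
The third Tuesday is 4 + 2×7 = February 18.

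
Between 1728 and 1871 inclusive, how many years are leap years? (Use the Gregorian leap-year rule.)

Multiples of 4 in [1728,1871]: 36.
Of those, multiples of 100: 1 (not leap unless ÷400).
Multiples of 400: 0.
Leap years = 36 − 1 + 0 = 35.

35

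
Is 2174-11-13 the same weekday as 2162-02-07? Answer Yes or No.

Yes

From Feb 7, 2162 to Nov 13, 2174 is 4662 days.
4662 mod 7 = 0, so they are the same weekday.
(Feb 7, 2162 is a Sunday; Nov 13, 2174 is a Sunday.)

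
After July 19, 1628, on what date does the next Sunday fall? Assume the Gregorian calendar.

July 23, 1628

Jul 19, 1628 is a Wednesday.
From Wednesday to the next Sunday is 4 days.
Jul 19, 1628 + 4 = Jul 23, 1628.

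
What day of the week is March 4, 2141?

January 1, 2141 is a Sunday.
Jan 1, 2141 → Feb 1, 2141: 31 days (January has 31).
Feb 1, 2141 → Mar 1, 2141: 28 days (February has 28).
Mar 1, 2141 → Mar 4, 2141: 3 days.
Total: 62 days.
62 mod 7 = 6, so Sunday + 6 = Saturday.

Saturday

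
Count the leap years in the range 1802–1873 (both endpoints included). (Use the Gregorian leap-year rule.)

18

Multiples of 4 in [1802,1873]: 18.
Of those, multiples of 100: 0 (not leap unless ÷400).
Multiples of 400: 0.
Leap years = 18 − 0 + 0 = 18.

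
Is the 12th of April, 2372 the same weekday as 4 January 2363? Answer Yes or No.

No

From Jan 4, 2363 to Apr 12, 2372 is 3386 days.
3386 mod 7 = 5, so they are different weekdays.
(Jan 4, 2363 is a Friday; Apr 12, 2372 is a Wednesday.)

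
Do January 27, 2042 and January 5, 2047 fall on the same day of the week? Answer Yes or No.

No

From Jan 27, 2042 to Jan 5, 2047 is 1804 days.
1804 mod 7 = 5, so they are different weekdays.
(Jan 27, 2042 is a Monday; Jan 5, 2047 is a Saturday.)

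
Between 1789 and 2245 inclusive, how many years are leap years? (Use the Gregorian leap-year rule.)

110

Multiples of 4 in [1789,2245]: 114.
Of those, multiples of 100: 5 (not leap unless ÷400).
Multiples of 400: 1.
Leap years = 114 − 5 + 1 = 110.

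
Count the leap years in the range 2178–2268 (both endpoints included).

Multiples of 4 in [2178,2268]: 23.
Of those, multiples of 100: 1 (not leap unless ÷400).
Multiples of 400: 0.
Leap years = 23 − 1 + 0 = 22.

22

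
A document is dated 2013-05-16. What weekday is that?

Thursday

Doomsday rule: the anchor day for the 2000s is Tuesday. For year 13: 13÷12 = 1 r 1, and 1÷4 = 0, so 1+1+0 = 2.
Tuesday + 2 ≡ Thursday — that's 2013's doomsday.
In May the doomsday date is May 9.
May 16 is 7 days after May 9; 7 mod 7 = 0, so Thursday + 0 = Thursday.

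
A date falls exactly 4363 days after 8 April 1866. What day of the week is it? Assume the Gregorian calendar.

Tuesday

Apr 8, 1866 is a Sunday.
4363 mod 7 = 2, so 4363 days after a Sunday is Sunday + 2 = Tuesday.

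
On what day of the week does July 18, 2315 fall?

Sunday

Doomsday rule: the anchor day for the 2300s is Wednesday. For year 15: 15÷12 = 1 r 3, and 3÷4 = 0, so 1+3+0 = 4.
Wednesday + 4 ≡ Sunday — that's 2315's doomsday.
In July the doomsday date is Jul 11.
Jul 18 is 7 days after Jul 11; 7 mod 7 = 0, so Sunday + 0 = Sunday.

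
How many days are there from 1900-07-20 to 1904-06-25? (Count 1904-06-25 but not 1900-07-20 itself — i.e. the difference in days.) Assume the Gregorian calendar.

Jul 20, 1900 → Jul 20, 1901: 365 days.
Jul 20, 1901 → Jul 20, 1902: 365 days.
Jul 20, 1902 → Jul 20, 1903: 365 days.
Jul 20, 1903 → Aug 20, 1903: 31 days (July has 31).
Aug 20, 1903 → Sep 20, 1903: 31 days (August has 31).
Sep 20, 1903 → Oct 20, 1903: 30 days (September has 30).
Oct 20, 1903 → Nov 20, 1903: 31 days (October has 31).
Nov 20, 1903 → Dec 20, 1903: 30 days (November has 30).
Dec 20, 1903 → Jan 20, 1904: 31 days (December has 31).
Jan 20, 1904 → Feb 20, 1904: 31 days (January has 31).
Feb 20, 1904 → Mar 20, 1904: 29 days (February has 29).
Mar 20, 1904 → Apr 20, 1904: 31 days (March has 31).
Apr 20, 1904 → May 20, 1904: 30 days (April has 30).
May 20, 1904 → Jun 20, 1904: 31 days (May has 31).
Jun 20, 1904 → Jun 25, 1904: 5 days.
Total: 1436 days.

1436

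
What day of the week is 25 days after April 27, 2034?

Monday

First find the weekday of Apr 27, 2034. Doomsday rule: the anchor day for the 2000s is Tuesday. For year 34: 34÷12 = 2 r 10, and 10÷4 = 2, so 2+10+2 = 14.
Tuesday + 14 ≡ Tuesday — that's 2034's doomsday.
In April the doomsday date is Apr 4.
Apr 27 is 23 days after Apr 4; 23 mod 7 = 2, so Tuesday + 2 = Thursday.
25 mod 7 = 4, so 25 days after a Thursday is Thursday + 4 = Monday.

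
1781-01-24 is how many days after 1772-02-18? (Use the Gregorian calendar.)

3263

Feb 18, 1772 → Feb 18, 1773: 366 days (Feb 29, 1772 is in that span).
Feb 18, 1773 → Feb 18, 1774: 365 days.
Feb 18, 1774 → Feb 18, 1775: 365 days.
Feb 18, 1775 → Feb 18, 1776: 365 days.
Feb 18, 1776 → Feb 18, 1777: 366 days (Feb 29, 1776 is in that span).
Feb 18, 1777 → Feb 18, 1778: 365 days.
Feb 18, 1778 → Feb 18, 1779: 365 days.
Feb 18, 1779 → Feb 18, 1780: 365 days.
Feb 18, 1780 → Mar 18, 1780: 29 days (February has 29).
Mar 18, 1780 → Apr 18, 1780: 31 days (March has 31).
Apr 18, 1780 → May 18, 1780: 30 days (April has 30).
May 18, 1780 → Jun 18, 1780: 31 days (May has 31).
Jun 18, 1780 → Jul 18, 1780: 30 days (June has 30).
Jul 18, 1780 → Aug 18, 1780: 31 days (July has 31).
Aug 18, 1780 → Sep 18, 1780: 31 days (August has 31).
Sep 18, 1780 → Oct 18, 1780: 30 days (September has 30).
Oct 18, 1780 → Nov 18, 1780: 31 days (October has 31).
Nov 18, 1780 → Dec 18, 1780: 30 days (November has 30).
Dec 18, 1780 → Jan 18, 1781: 31 days (December has 31).
Jan 18, 1781 → Jan 24, 1781: 6 days.
Total: 3263 days.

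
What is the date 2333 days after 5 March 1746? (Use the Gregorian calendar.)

+365 (one year) → Mar 5, 1747 (1968 left).
+366 (one year; includes Feb 29, 1748) → Mar 5, 1748 (1602 left).
+365 (one year) → Mar 5, 1749 (1237 left).
+365 (one year) → Mar 5, 1750 (872 left).
+365 (one year) → Mar 5, 1751 (507 left).
+366 (one year; includes Feb 29, 1752) → Mar 5, 1752 (141 left).
Mar has 31 days: +27 → Apr 1, 1752 (114 left).
Apr has 30 days: +30 → May 1, 1752 (84 left).
May has 31 days: +31 → Jun 1, 1752 (53 left).
Jun has 30 days: +30 → Jul 1, 1752 (23 left).
+23 → Jul 24, 1752.

July 24, 1752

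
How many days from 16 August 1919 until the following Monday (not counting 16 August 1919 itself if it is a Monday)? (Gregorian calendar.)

2

Aug 16, 1919 is a Saturday.
From Saturday to the next Monday is 2 days.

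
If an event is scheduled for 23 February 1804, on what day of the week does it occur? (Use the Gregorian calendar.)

Doomsday rule: the anchor day for the 1800s is Friday. For year 04: 4÷12 = 0 r 4, and 4÷4 = 1, so 0+4+1 = 5.
Friday + 5 ≡ Wednesday — that's 1804's doomsday.
In February the doomsday date is Feb 29 (1804 is a leap year (divisible by 4)).
Feb 23 is 6 days before Feb 29; 6 mod 7 = 6, so Wednesday − 6 = Thursday.

Thursday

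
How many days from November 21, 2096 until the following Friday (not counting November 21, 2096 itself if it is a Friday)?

Nov 21, 2096 is a Wednesday.
From Wednesday to the next Friday is 2 days.

2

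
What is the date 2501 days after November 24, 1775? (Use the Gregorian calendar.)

+366 (one year; includes Feb 29, 1776) → Nov 24, 1776 (2135 left).
+365 (one year) → Nov 24, 1777 (1770 left).
+365 (one year) → Nov 24, 1778 (1405 left).
+365 (one year) → Nov 24, 1779 (1040 left).
+366 (one year; includes Feb 29, 1780) → Nov 24, 1780 (674 left).
+365 (one year) → Nov 24, 1781 (309 left).
Nov has 30 days: +7 → Dec 1, 1781 (302 left).
Dec has 31 days: +31 → Jan 1, 1782 (271 left).
Jan has 31 days: +31 → Feb 1, 1782 (240 left).
Feb has 28 days: +28 → Mar 1, 1782 (212 left).
Mar has 31 days: +31 → Apr 1, 1782 (181 left).
Apr has 30 days: +30 → May 1, 1782 (151 left).
May has 31 days: +31 → Jun 1, 1782 (120 left).
Jun has 30 days: +30 → Jul 1, 1782 (90 left).
Jul has 31 days: +31 → Aug 1, 1782 (59 left).
Aug has 31 days: +31 → Sep 1, 1782 (28 left).
+28 → Sep 29, 1782.

September 29, 1782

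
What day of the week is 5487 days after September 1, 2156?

First find the weekday of Sep 1, 2156. Doomsday rule: the anchor day for the 2100s is Sunday. For year 56: 56÷12 = 4 r 8, and 8÷4 = 2, so 4+8+2 = 14.
Sunday + 14 ≡ Sunday — that's 2156's doomsday.
In September the doomsday date is Sep 5.
Sep 1 is 4 days before Sep 5; 4 mod 7 = 4, so Sunday − 4 = Wednesday.
5487 mod 7 = 6, so 5487 days after a Wednesday is Wednesday + 6 = Tuesday.

Tuesday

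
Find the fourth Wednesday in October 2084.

October 25, 2084

October 1, 2084 is a Sunday.
The first Wednesday is therefore October 4 (3 days later).
The fourth Wednesday is 4 + 3×7 = October 25.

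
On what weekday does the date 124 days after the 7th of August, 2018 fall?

Sunday

First find the weekday of Aug 7, 2018. Doomsday rule: the anchor day for the 2000s is Tuesday. For year 18: 18÷12 = 1 r 6, and 6÷4 = 1, so 1+6+1 = 8.
Tuesday + 8 ≡ Wednesday — that's 2018's doomsday.
In August the doomsday date is Aug 8.
Aug 7 is 1 day before Aug 8; 1 mod 7 = 1, so Wednesday − 1 = Tuesday.
124 mod 7 = 5, so 124 days after a Tuesday is Tuesday + 5 = Sunday.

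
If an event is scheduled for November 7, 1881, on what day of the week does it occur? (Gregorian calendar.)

Monday

January 1, 1881 is a Saturday.
Jan 1, 1881 → Feb 1, 1881: 31 days (January has 31).
Feb 1, 1881 → Mar 1, 1881: 28 days (February has 28).
Mar 1, 1881 → Apr 1, 1881: 31 days (March has 31).
Apr 1, 1881 → May 1, 1881: 30 days (April has 30).
May 1, 1881 → Jun 1, 1881: 31 days (May has 31).
Jun 1, 1881 → Jul 1, 1881: 30 days (June has 30).
Jul 1, 1881 → Aug 1, 1881: 31 days (July has 31).
Aug 1, 1881 → Sep 1, 1881: 31 days (August has 31).
Sep 1, 1881 → Oct 1, 1881: 30 days (September has 30).
Oct 1, 1881 → Nov 1, 1881: 31 days (October has 31).
Nov 1, 1881 → Nov 7, 1881: 6 days.
Total: 310 days.
310 mod 7 = 2, so Saturday + 2 = Monday.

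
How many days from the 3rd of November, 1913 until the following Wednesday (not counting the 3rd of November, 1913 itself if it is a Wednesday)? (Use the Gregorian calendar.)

2

Nov 3, 1913 is a Monday.
From Monday to the next Wednesday is 2 days.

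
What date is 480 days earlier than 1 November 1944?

−366 (one year; includes Feb 29, 1944) → Nov 1, 1943 (114 left).
−1 → Oct 31, 1943 (end of Oct, 31 days; 113 left).
−31 → Sep 30, 1943 (end of Sep, 30 days; 82 left).
−30 → Aug 31, 1943 (end of Aug, 31 days; 52 left).
−31 → Jul 31, 1943 (end of Jul, 31 days; 21 left).
−21 → Jul 10, 1943.

July 10, 1943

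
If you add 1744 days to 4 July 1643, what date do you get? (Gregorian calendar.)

+366 (one year; includes Feb 29, 1644) → Jul 4, 1644 (1378 left).
+365 (one year) → Jul 4, 1645 (1013 left).
+365 (one year) → Jul 4, 1646 (648 left).
+365 (one year) → Jul 4, 1647 (283 left).
Jul has 31 days: +28 → Aug 1, 1647 (255 left).
Aug has 31 days: +31 → Sep 1, 1647 (224 left).
Sep has 30 days: +30 → Oct 1, 1647 (194 left).
Oct has 31 days: +31 → Nov 1, 1647 (163 left).
Nov has 30 days: +30 → Dec 1, 1647 (133 left).
Dec has 31 days: +31 → Jan 1, 1648 (102 left).
Jan has 31 days: +31 → Feb 1, 1648 (71 left).
Feb has 29 days: +29 → Mar 1, 1648 (42 left).
Mar has 31 days: +31 → Apr 1, 1648 (11 left).
+11 → Apr 12, 1648.

April 12, 1648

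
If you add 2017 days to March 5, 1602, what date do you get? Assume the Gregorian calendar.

September 12, 1607

+365 (one year) → Mar 5, 1603 (1652 left).
+366 (one year; includes Feb 29, 1604) → Mar 5, 1604 (1286 left).
+365 (one year) → Mar 5, 1605 (921 left).
+365 (one year) → Mar 5, 1606 (556 left).
+365 (one year) → Mar 5, 1607 (191 left).
Mar has 31 days: +27 → Apr 1, 1607 (164 left).
Apr has 30 days: +30 → May 1, 1607 (134 left).
May has 31 days: +31 → Jun 1, 1607 (103 left).
Jun has 30 days: +30 → Jul 1, 1607 (73 left).
Jul has 31 days: +31 → Aug 1, 1607 (42 left).
Aug has 31 days: +31 → Sep 1, 1607 (11 left).
+11 → Sep 12, 1607.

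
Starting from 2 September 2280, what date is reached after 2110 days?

+365 (one year) → Sep 2, 2281 (1745 left).
+365 (one year) → Sep 2, 2282 (1380 left).
+365 (one year) → Sep 2, 2283 (1015 left).
+366 (one year; includes Feb 29, 2284) → Sep 2, 2284 (649 left).
+365 (one year) → Sep 2, 2285 (284 left).
Sep has 30 days: +29 → Oct 1, 2285 (255 left).
Oct has 31 days: +31 → Nov 1, 2285 (224 left).
Nov has 30 days: +30 → Dec 1, 2285 (194 left).
Dec has 31 days: +31 → Jan 1, 2286 (163 left).
Jan has 31 days: +31 → Feb 1, 2286 (132 left).
Feb has 28 days: +28 → Mar 1, 2286 (104 left).
Mar has 31 days: +31 → Apr 1, 2286 (73 left).
Apr has 30 days: +30 → May 1, 2286 (43 left).
May has 31 days: +31 → Jun 1, 2286 (12 left).
+12 → Jun 13, 2286.

June 13, 2286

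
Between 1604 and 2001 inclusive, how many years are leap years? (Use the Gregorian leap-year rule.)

Multiples of 4 in [1604,2001]: 100.
Of those, multiples of 100: 4 (not leap unless ÷400).
Multiples of 400: 1.
Leap years = 100 − 4 + 1 = 97.

97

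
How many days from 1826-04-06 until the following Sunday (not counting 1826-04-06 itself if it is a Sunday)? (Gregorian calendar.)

Apr 6, 1826 is a Thursday.
From Thursday to the next Sunday is 3 days.

3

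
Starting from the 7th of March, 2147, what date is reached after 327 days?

January 28, 2148

Mar has 31 days: +25 → Apr 1, 2147 (302 left).
Apr has 30 days: +30 → May 1, 2147 (272 left).
May has 31 days: +31 → Jun 1, 2147 (241 left).
Jun has 30 days: +30 → Jul 1, 2147 (211 left).
Jul has 31 days: +31 → Aug 1, 2147 (180 left).
Aug has 31 days: +31 → Sep 1, 2147 (149 left).
Sep has 30 days: +30 → Oct 1, 2147 (119 left).
Oct has 31 days: +31 → Nov 1, 2147 (88 left).
Nov has 30 days: +30 → Dec 1, 2147 (58 left).
Dec has 31 days: +31 → Jan 1, 2148 (27 left).
+27 → Jan 28, 2148.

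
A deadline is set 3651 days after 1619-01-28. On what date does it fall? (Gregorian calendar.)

January 26, 1629

+365 (one year) → Jan 28, 1620 (3286 left).
+366 (one year; includes Feb 29, 1620) → Jan 28, 1621 (2920 left).
+365 (one year) → Jan 28, 1622 (2555 left).
+365 (one year) → Jan 28, 1623 (2190 left).
+365 (one year) → Jan 28, 1624 (1825 left).
+366 (one year; includes Feb 29, 1624) → Jan 28, 1625 (1459 left).
+365 (one year) → Jan 28, 1626 (1094 left).
+365 (one year) → Jan 28, 1627 (729 left).
+365 (one year) → Jan 28, 1628 (364 left).
Jan has 31 days: +4 → Feb 1, 1628 (360 left).
Feb has 29 days: +29 → Mar 1, 1628 (331 left).
Mar has 31 days: +31 → Apr 1, 1628 (300 left).
Apr has 30 days: +30 → May 1, 1628 (270 left).
May has 31 days: +31 → Jun 1, 1628 (239 left).
Jun has 30 days: +30 → Jul 1, 1628 (209 left).
Jul has 31 days: +31 → Aug 1, 1628 (178 left).
Aug has 31 days: +31 → Sep 1, 1628 (147 left).
Sep has 30 days: +30 → Oct 1, 1628 (117 left).
Oct has 31 days: +31 → Nov 1, 1628 (86 left).
Nov has 30 days: +30 → Dec 1, 1628 (56 left).
Dec has 31 days: +31 → Jan 1, 1629 (25 left).
+25 → Jan 26, 1629.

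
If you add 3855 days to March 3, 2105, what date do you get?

+365 (one year) → Mar 3, 2106 (3490 left).
+365 (one year) → Mar 3, 2107 (3125 left).
+366 (one year; includes Feb 29, 2108) → Mar 3, 2108 (2759 left).
+365 (one year) → Mar 3, 2109 (2394 left).
+365 (one year) → Mar 3, 2110 (2029 left).
+365 (one year) → Mar 3, 2111 (1664 left).
+366 (one year; includes Feb 29, 2112) → Mar 3, 2112 (1298 left).
+365 (one year) → Mar 3, 2113 (933 left).
+365 (one year) → Mar 3, 2114 (568 left).
+365 (one year) → Mar 3, 2115 (203 left).
Mar has 31 days: +29 → Apr 1, 2115 (174 left).
Apr has 30 days: +30 → May 1, 2115 (144 left).
May has 31 days: +31 → Jun 1, 2115 (113 left).
Jun has 30 days: +30 → Jul 1, 2115 (83 left).
Jul has 31 days: +31 → Aug 1, 2115 (52 left).
Aug has 31 days: +31 → Sep 1, 2115 (21 left).
+21 → Sep 22, 2115.

September 22, 2115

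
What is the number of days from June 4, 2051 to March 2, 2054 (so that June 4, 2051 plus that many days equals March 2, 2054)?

1002

Jun 4, 2051 → Jun 4, 2052: 366 days (Feb 29, 2052 is in that span).
Jun 4, 2052 → Jun 4, 2053: 365 days.
Jun 4, 2053 → Jul 4, 2053: 30 days (June has 30).
Jul 4, 2053 → Aug 4, 2053: 31 days (July has 31).
Aug 4, 2053 → Sep 4, 2053: 31 days (August has 31).
Sep 4, 2053 → Oct 4, 2053: 30 days (September has 30).
Oct 4, 2053 → Nov 4, 2053: 31 days (October has 31).
Nov 4, 2053 → Dec 4, 2053: 30 days (November has 30).
Dec 4, 2053 → Jan 4, 2054: 31 days (December has 31).
Jan 4, 2054 → Feb 4, 2054: 31 days (January has 31).
Feb 4, 2054 → Mar 2, 2054: 26 days.
Total: 1002 days.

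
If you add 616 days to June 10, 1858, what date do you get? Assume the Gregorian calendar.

+365 (one year) → Jun 10, 1859 (251 left).
Jun has 30 days: +21 → Jul 1, 1859 (230 left).
Jul has 31 days: +31 → Aug 1, 1859 (199 left).
Aug has 31 days: +31 → Sep 1, 1859 (168 left).
Sep has 30 days: +30 → Oct 1, 1859 (138 left).
Oct has 31 days: +31 → Nov 1, 1859 (107 left).
Nov has 30 days: +30 → Dec 1, 1859 (77 left).
Dec has 31 days: +31 → Jan 1, 1860 (46 left).
Jan has 31 days: +31 → Feb 1, 1860 (15 left).
+15 → Feb 16, 1860.

February 16, 1860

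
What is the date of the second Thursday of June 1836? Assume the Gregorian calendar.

June 9, 1836

June 1, 1836 is a Wednesday.
The first Thursday is therefore June 2 (1 days later).
The second Thursday is 2 + 1×7 = June 9.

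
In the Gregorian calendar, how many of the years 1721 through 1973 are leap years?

61

Multiples of 4 in [1721,1973]: 63.
Of those, multiples of 100: 2 (not leap unless ÷400).
Multiples of 400: 0.
Leap years = 63 − 2 + 0 = 61.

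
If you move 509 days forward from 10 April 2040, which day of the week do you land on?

First find the weekday of Apr 10, 2040. Doomsday rule: the anchor day for the 2000s is Tuesday. For year 40: 40÷12 = 3 r 4, and 4÷4 = 1, so 3+4+1 = 8.
Tuesday + 8 ≡ Wednesday — that's 2040's doomsday.
In April the doomsday date is Apr 4.
Apr 10 is 6 days after Apr 4; 6 mod 7 = 6, so Wednesday + 6 = Tuesday.
509 mod 7 = 5, so 509 days after a Tuesday is Tuesday + 5 = Sunday.

Sunday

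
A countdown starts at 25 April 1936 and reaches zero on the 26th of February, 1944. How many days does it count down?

Apr 25, 1936 → Apr 25, 1937: 365 days.
Apr 25, 1937 → Apr 25, 1938: 365 days.
Apr 25, 1938 → Apr 25, 1939: 365 days.
Apr 25, 1939 → Apr 25, 1940: 366 days (Feb 29, 1940 is in that span).
Apr 25, 1940 → Apr 25, 1941: 365 days.
Apr 25, 1941 → Apr 25, 1942: 365 days.
Apr 25, 1942 → Apr 25, 1943: 365 days.
Apr 25, 1943 → May 25, 1943: 30 days (April has 30).
May 25, 1943 → Jun 25, 1943: 31 days (May has 31).
Jun 25, 1943 → Jul 25, 1943: 30 days (June has 30).
Jul 25, 1943 → Aug 25, 1943: 31 days (July has 31).
Aug 25, 1943 → Sep 25, 1943: 31 days (August has 31).
Sep 25, 1943 → Oct 25, 1943: 30 days (September has 30).
Oct 25, 1943 → Nov 25, 1943: 31 days (October has 31).
Nov 25, 1943 → Dec 25, 1943: 30 days (November has 30).
Dec 25, 1943 → Jan 25, 1944: 31 days (December has 31).
Jan 25, 1944 → Feb 25, 1944: 31 days (January has 31).
Feb 25, 1944 → Feb 26, 1944: 1 days.
Total: 2863 days.

2863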